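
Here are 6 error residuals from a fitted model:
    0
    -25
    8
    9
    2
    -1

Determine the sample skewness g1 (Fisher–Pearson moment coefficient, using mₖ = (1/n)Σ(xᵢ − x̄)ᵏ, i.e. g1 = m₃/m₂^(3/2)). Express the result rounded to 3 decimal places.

x̄ = (0 - 25 + 8 + 9 + 2 - 1) / 6 = -1.1667
deviations (xᵢ − x̄): 1.1667, -23.8333, 9.1667, 10.1667, 3.1667, 0.1667
Σ(xᵢ − x̄)² = 766.8333 ⇒ m₂ = 766.8333/6 = 127.80556
Σ(xᵢ − x̄)³ = -11683.5556 ⇒ m₃ = -11683.5556/6 = -1947.25926
m₂^(3/2) = 127.80556^(1.5) = 1444.85611
g1 = m₃ / m₂^(3/2) = -1947.25926 / 1444.85611 ≈ -1.348

-1.348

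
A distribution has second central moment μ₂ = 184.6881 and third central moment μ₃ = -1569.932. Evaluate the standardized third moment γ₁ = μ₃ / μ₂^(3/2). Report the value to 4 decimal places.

σ = √μ₂ = √184.6881 = 13.59000
σ³ = μ₂^(3/2) = 2509.91128
γ₁ = μ₃/σ³ = -1569.932 / 2509.91128 ≈ -0.6255

-0.6255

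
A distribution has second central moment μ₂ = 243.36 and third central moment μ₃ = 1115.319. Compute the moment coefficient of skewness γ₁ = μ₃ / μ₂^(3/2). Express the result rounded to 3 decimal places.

0.294

σ = √μ₂ = √243.36 = 15.60000
σ³ = μ₂^(3/2) = 3796.41600
γ₁ = μ₃/σ³ = 1115.319 / 3796.41600 ≈ 0.294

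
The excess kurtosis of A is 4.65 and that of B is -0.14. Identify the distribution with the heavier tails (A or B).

A

Higher excess kurtosis ⇒ heavier tails relative to the normal distribution.
4.65 vs -0.14: the larger is 4.65, so A has heavier tails. (A is leptokurtic — heavier-than-normal tails; the other is platykurtic.)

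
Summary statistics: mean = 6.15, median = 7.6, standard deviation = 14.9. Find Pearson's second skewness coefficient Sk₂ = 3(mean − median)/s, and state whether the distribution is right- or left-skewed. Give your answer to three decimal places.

Sk₂ = 3(6.15 − 7.6) / 14.9 = 3 × -1.4500 / 14.9
    = -4.3500 / 14.9 ≈ -0.292
Sk₂ < 0 ⇒ mean < median ⇒ left-skewed (negative skew).

-0.292, left-skewed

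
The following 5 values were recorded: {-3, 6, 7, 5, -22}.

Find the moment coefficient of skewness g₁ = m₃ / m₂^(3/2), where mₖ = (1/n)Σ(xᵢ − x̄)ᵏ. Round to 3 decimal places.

x̄ = (-3 + 6 + 7 + 5 - 22) / 5 = -1.4000
deviations (xᵢ − x̄): -1.6000, 7.4000, 8.4000, 6.4000, -20.6000
Σ(xᵢ − x̄)² = 593.2000 ⇒ m₂ = 593.2000/5 = 118.64000
Σ(xᵢ − x̄)³ = -7485.8400 ⇒ m₃ = -7485.8400/5 = -1497.16800
m₂^(3/2) = 118.64000^(1.5) = 1292.25049
g₁ = m₃ / m₂^(3/2) = -1497.16800 / 1292.25049 ≈ -1.159

-1.159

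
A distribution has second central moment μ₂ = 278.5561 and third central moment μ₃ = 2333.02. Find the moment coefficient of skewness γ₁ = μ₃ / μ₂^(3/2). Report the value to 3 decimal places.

0.502

σ = √μ₂ = √278.5561 = 16.69000
σ³ = μ₂^(3/2) = 4649.10131
γ₁ = μ₃/σ³ = 2333.02 / 4649.10131 ≈ 0.502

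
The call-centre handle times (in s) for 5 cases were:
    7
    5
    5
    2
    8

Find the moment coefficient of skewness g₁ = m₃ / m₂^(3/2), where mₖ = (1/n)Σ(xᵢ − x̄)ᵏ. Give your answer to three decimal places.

-0.407

x̄ = (7 + 5 + 5 + 2 + 8) / 5 = 5.4000
deviations (xᵢ − x̄): 1.6000, -0.4000, -0.4000, -3.4000, 2.6000
Σ(xᵢ − x̄)² = 21.2000 ⇒ m₂ = 21.2000/5 = 4.24000
Σ(xᵢ − x̄)³ = -17.7600 ⇒ m₃ = -17.7600/5 = -3.55200
m₂^(3/2) = 4.24000^(1.5) = 8.73069
g₁ = m₃ / m₂^(3/2) = -3.55200 / 8.73069 ≈ -0.407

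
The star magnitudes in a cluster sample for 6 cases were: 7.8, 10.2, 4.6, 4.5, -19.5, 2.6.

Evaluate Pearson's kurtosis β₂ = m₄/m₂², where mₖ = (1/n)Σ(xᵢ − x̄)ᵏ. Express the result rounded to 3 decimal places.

x̄ = 1.7000
Σ(xᵢ − x̄)² = 575.9600 ⇒ m₂ = 95.99333
Σ(xᵢ − x̄)⁴ = 208733.8100 ⇒ m₄ = 34788.96833
m₂² = 9214.72004
β₂ = m₄/m₂² = 34788.96833 / 9214.72004 ≈ 3.775

3.775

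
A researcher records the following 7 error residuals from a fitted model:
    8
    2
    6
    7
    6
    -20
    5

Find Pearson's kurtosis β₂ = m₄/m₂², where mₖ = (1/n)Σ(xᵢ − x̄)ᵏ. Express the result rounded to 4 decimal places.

x̄ = 2.0000
Σ(xᵢ − x̄)² = 586.0000 ⇒ m₂ = 83.71429
Σ(xᵢ − x̄)⁴ = 236770.0000 ⇒ m₄ = 33824.28571
m₂² = 7008.08163
β₂ = m₄/m₂² = 33824.28571 / 7008.08163 ≈ 4.8265

4.8265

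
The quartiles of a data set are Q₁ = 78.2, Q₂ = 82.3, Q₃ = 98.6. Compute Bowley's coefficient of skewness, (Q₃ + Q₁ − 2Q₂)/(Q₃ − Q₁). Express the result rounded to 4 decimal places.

numerator: Q₃ + Q₁ − 2Q₂ = 98.6 + 78.2 − 2×82.3 = 12.2000
denominator: Q₃ − Q₁ = 98.6 − 78.2 = 20.4000
Bowley skewness = 12.2000 / 20.4000 ≈ 0.5980

0.5980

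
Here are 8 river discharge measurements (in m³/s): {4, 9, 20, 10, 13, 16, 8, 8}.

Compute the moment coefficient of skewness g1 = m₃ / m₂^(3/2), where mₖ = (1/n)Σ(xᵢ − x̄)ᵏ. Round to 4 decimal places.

x̄ = (4 + 9 + 20 + 10 + 13 + 16 + 8 + 8) / 8 = 11.0000
deviations (xᵢ − x̄): -7.0000, -2.0000, 9.0000, -1.0000, 2.0000, 5.0000, -3.0000, -3.0000
Σ(xᵢ − x̄)² = 182.0000 ⇒ m₂ = 182.0000/8 = 22.75000
Σ(xᵢ − x̄)³ = 456.0000 ⇒ m₃ = 456.0000/8 = 57.00000
m₂^(3/2) = 22.75000^(1.5) = 108.51058
g1 = m₃ / m₂^(3/2) = 57.00000 / 108.51058 ≈ 0.5253

0.5253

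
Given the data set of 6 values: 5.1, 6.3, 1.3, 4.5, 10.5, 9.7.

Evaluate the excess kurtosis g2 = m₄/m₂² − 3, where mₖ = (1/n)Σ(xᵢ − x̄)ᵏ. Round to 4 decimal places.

x̄ = 6.2333
Σ(xᵢ − x̄)² = 58.8533 ⇒ m₂ = 9.80889
Σ(xᵢ − x̄)⁴ = 1078.8327 ⇒ m₄ = 179.80545
m₂² = 96.21430
g2 = m₄/m₂² − 3 = 1.86880 − 3 ≈ -1.1312

-1.1312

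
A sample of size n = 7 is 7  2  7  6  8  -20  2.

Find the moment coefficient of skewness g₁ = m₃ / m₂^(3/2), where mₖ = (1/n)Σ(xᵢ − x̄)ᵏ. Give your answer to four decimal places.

-1.7961

x̄ = (7 + 2 + 7 + 6 + 8 - 20 + 2) / 7 = 1.7143
deviations (xᵢ − x̄): 5.2857, 0.2857, 5.2857, 4.2857, 6.2857, -21.7143, 0.2857
Σ(xᵢ − x̄)² = 585.4286 ⇒ m₂ = 585.4286/7 = 83.63265
Σ(xᵢ − x̄)³ = -9616.0408 ⇒ m₃ = -9616.0408/7 = -1373.72012
m₂^(3/2) = 83.63265^(1.5) = 764.82806
g₁ = m₃ / m₂^(3/2) = -1373.72012 / 764.82806 ≈ -1.7961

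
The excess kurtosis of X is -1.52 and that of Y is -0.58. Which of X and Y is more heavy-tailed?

Y

Higher excess kurtosis ⇒ heavier tails relative to the normal distribution.
-1.52 vs -0.58: the larger is -0.58, so Y has heavier tails.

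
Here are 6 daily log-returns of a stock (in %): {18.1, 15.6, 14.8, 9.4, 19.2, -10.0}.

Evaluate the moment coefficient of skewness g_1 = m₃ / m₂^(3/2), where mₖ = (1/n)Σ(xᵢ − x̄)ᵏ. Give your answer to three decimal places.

-1.434

x̄ = (18.1 + 15.6 + 14.8 + 9.4 + 19.2 - 10.0) / 6 = 11.1833
deviations (xᵢ − x̄): 6.9167, 4.4167, 3.6167, -1.7833, 8.0167, -21.1833
Σ(xᵢ − x̄)² = 596.6083 ⇒ m₂ = 596.6083/6 = 99.43472
Σ(xᵢ − x̄)³ = -8531.7806 ⇒ m₃ = -8531.7806/6 = -1421.96343
m₂^(3/2) = 99.43472^(1.5) = 991.53283
g_1 = m₃ / m₂^(3/2) = -1421.96343 / 991.53283 ≈ -1.434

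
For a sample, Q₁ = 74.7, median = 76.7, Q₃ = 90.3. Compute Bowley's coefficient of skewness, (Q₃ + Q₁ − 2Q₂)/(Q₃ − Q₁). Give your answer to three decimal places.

numerator: Q₃ + Q₁ − 2Q₂ = 90.3 + 74.7 − 2×76.7 = 11.6000
denominator: Q₃ − Q₁ = 90.3 − 74.7 = 15.6000
Bowley skewness = 11.6000 / 15.6000 ≈ 0.744

0.744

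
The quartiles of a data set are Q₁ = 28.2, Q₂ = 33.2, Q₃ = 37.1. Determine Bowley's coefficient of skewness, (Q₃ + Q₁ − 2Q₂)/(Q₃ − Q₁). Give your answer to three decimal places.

numerator: Q₃ + Q₁ − 2Q₂ = 37.1 + 28.2 − 2×33.2 = -1.1000
denominator: Q₃ − Q₁ = 37.1 − 28.2 = 8.9000
Bowley skewness = -1.1000 / 8.9000 ≈ -0.124

-0.124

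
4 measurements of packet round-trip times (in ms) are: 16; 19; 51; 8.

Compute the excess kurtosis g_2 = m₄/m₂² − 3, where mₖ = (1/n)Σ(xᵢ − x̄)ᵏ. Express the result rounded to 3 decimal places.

x̄ = 23.5000
Σ(xᵢ − x̄)² = 1073.0000 ⇒ m₂ = 268.25000
Σ(xᵢ − x̄)⁴ = 633208.2500 ⇒ m₄ = 158302.06250
m₂² = 71958.06250
g_2 = m₄/m₂² − 3 = 2.19992 − 3 ≈ -0.800

-0.800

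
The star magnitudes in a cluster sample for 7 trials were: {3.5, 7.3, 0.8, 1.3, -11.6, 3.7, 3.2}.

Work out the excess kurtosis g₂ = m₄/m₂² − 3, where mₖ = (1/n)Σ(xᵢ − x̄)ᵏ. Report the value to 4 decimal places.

1.1871

x̄ = 1.1714
Σ(xᵢ − x̄)² = 216.7543 ⇒ m₂ = 30.96490
Σ(xᵢ − x̄)⁴ = 28102.6132 ⇒ m₄ = 4014.65902
m₂² = 958.82491
g₂ = m₄/m₂² − 3 = 4.18706 − 3 ≈ 1.1871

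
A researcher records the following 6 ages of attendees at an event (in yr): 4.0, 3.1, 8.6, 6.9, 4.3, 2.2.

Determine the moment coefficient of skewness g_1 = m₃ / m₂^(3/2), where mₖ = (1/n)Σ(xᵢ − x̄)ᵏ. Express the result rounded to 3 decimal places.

0.563

x̄ = (4.0 + 3.1 + 8.6 + 6.9 + 4.3 + 2.2) / 6 = 4.8500
deviations (xᵢ − x̄): -0.8500, -1.7500, 3.7500, 2.0500, -0.5500, -2.6500
Σ(xᵢ − x̄)² = 29.3750 ⇒ m₂ = 29.3750/6 = 4.89583
Σ(xᵢ − x̄)³ = 36.6000 ⇒ m₃ = 36.6000/6 = 6.10000
m₂^(3/2) = 4.89583^(1.5) = 10.83278
g_1 = m₃ / m₂^(3/2) = 6.10000 / 10.83278 ≈ 0.563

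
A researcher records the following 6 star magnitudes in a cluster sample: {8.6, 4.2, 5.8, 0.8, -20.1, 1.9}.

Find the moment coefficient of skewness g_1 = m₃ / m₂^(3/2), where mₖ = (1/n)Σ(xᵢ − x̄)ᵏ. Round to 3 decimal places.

-1.497

x̄ = (8.6 + 4.2 + 5.8 + 0.8 - 20.1 + 1.9) / 6 = 0.2000
deviations (xᵢ − x̄): 8.4000, 4.0000, 5.6000, 0.6000, -20.3000, 1.7000
Σ(xᵢ − x̄)² = 533.2600 ⇒ m₂ = 533.2600/6 = 88.87667
Σ(xᵢ − x̄)³ = -7527.9780 ⇒ m₃ = -7527.9780/6 = -1254.66300
m₂^(3/2) = 88.87667^(1.5) = 837.87964
g_1 = m₃ / m₂^(3/2) = -1254.66300 / 837.87964 ≈ -1.497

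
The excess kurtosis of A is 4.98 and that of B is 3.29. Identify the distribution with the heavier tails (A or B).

Higher excess kurtosis ⇒ heavier tails relative to the normal distribution.
4.98 vs 3.29: the larger is 4.98, so A has heavier tails.

A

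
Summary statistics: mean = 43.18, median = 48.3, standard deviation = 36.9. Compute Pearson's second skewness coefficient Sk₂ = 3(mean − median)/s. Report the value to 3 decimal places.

Sk₂ = 3(43.18 − 48.3) / 36.9 = 3 × -5.1200 / 36.9
    = -15.3600 / 36.9 ≈ -0.416

-0.416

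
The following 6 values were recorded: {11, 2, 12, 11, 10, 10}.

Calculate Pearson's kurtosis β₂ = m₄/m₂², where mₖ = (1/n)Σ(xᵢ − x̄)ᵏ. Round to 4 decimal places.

3.9152

x̄ = 9.3333
Σ(xᵢ − x̄)² = 67.3333 ⇒ m₂ = 11.22222
Σ(xᵢ − x̄)⁴ = 2958.4444 ⇒ m₄ = 493.07407
m₂² = 125.93827
β₂ = m₄/m₂² = 493.07407 / 125.93827 ≈ 3.9152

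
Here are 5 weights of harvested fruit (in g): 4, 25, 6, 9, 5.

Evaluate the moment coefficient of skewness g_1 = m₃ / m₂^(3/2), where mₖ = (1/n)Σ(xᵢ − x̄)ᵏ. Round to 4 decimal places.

x̄ = (4 + 25 + 6 + 9 + 5) / 5 = 9.8000
deviations (xᵢ − x̄): -5.8000, 15.2000, -3.8000, -0.8000, -4.8000
Σ(xᵢ − x̄)² = 302.8000 ⇒ m₂ = 302.8000/5 = 60.56000
Σ(xᵢ − x̄)³ = 3150.7200 ⇒ m₃ = 3150.7200/5 = 630.14400
m₂^(3/2) = 60.56000^(1.5) = 471.27977
g_1 = m₃ / m₂^(3/2) = 630.14400 / 471.27977 ≈ 1.3371

1.3371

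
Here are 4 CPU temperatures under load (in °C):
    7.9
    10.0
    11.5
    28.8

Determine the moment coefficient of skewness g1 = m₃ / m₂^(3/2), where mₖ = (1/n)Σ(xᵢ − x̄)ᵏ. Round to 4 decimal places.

1.0729

x̄ = (7.9 + 10.0 + 11.5 + 28.8) / 4 = 14.5500
deviations (xᵢ − x̄): -6.6500, -4.5500, -3.0500, 14.2500
Σ(xᵢ − x̄)² = 277.2900 ⇒ m₂ = 277.2900/4 = 69.32250
Σ(xᵢ − x̄)³ = 2476.9920 ⇒ m₃ = 2476.9920/4 = 619.24800
m₂^(3/2) = 69.32250^(1.5) = 577.18007
g1 = m₃ / m₂^(3/2) = 619.24800 / 577.18007 ≈ 1.0729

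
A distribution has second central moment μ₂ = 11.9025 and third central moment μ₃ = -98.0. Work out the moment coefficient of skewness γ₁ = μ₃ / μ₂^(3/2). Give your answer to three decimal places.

-2.387

σ = √μ₂ = √11.9025 = 3.45000
σ³ = μ₂^(3/2) = 41.06363
γ₁ = μ₃/σ³ = -98.0 / 41.06363 ≈ -2.387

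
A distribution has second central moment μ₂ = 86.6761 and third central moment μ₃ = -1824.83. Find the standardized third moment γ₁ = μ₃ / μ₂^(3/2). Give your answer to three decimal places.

-2.261

σ = √μ₂ = √86.6761 = 9.31000
σ³ = μ₂^(3/2) = 806.95449
γ₁ = μ₃/σ³ = -1824.83 / 806.95449 ≈ -2.261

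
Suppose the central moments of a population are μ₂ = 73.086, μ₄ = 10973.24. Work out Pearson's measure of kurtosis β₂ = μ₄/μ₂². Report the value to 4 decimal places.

μ₂² = 73.086² = 5341.56340
μ₄/μ₂² = 10973.24 / 5341.56340 = 2.05431
β₂ ≈ 2.0543

2.0543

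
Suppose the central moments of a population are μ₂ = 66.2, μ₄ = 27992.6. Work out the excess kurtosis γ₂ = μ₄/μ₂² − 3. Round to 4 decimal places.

3.3874

μ₂² = 66.2² = 4382.44000
μ₄/μ₂² = 27992.6 / 4382.44000 = 6.38745
γ₂ = 6.38745 − 3 ≈ 3.3874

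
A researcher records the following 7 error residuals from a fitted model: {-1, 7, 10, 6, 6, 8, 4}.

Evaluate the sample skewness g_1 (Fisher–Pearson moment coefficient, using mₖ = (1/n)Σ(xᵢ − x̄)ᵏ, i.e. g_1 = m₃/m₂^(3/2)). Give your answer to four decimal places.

-0.9036

x̄ = (-1 + 7 + 10 + 6 + 6 + 8 + 4) / 7 = 5.7143
deviations (xᵢ − x̄): -6.7143, 1.2857, 4.2857, 0.2857, 0.2857, 2.2857, -1.7143
Σ(xᵢ − x̄)² = 73.4286 ⇒ m₂ = 73.4286/7 = 10.48980
Σ(xᵢ − x̄)³ = -214.8980 ⇒ m₃ = -214.8980/7 = -30.69971
m₂^(3/2) = 10.48980^(1.5) = 33.97430
g_1 = m₃ / m₂^(3/2) = -30.69971 / 33.97430 ≈ -0.9036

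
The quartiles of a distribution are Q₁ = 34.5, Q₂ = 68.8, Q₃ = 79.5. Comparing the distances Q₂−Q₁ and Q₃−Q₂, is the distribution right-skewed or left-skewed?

left-skewed

Q₂ − Q₁ = 34.3;  Q₃ − Q₂ = 10.7
Q₂ − Q₁ > Q₃ − Q₂ ⇒ the lower half is more spread out ⇒ left-skewed.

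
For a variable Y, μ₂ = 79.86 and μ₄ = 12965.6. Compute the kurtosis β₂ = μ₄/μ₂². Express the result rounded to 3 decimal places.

μ₂² = 79.86² = 6377.61960
μ₄/μ₂² = 12965.6 / 6377.61960 = 2.03298
β₂ ≈ 2.033

2.033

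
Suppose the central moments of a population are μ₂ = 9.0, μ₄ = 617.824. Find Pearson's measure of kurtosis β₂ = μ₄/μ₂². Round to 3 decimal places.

μ₂² = 9.0² = 81.00000
μ₄/μ₂² = 617.824 / 81.00000 = 7.62746
β₂ ≈ 7.627

7.627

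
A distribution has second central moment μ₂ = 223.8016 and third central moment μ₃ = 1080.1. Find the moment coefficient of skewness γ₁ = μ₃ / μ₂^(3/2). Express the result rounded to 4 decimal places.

0.3226

σ = √μ₂ = √223.8016 = 14.96000
σ³ = μ₂^(3/2) = 3348.07194
γ₁ = μ₃/σ³ = 1080.1 / 3348.07194 ≈ 0.3226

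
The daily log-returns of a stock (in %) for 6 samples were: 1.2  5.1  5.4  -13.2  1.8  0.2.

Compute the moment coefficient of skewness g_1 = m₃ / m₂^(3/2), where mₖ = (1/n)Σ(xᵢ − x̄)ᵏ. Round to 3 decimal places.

-1.409

x̄ = (1.2 + 5.1 + 5.4 - 13.2 + 1.8 + 0.2) / 6 = 0.0833
deviations (xᵢ − x̄): 1.1167, 5.0167, 5.3167, -13.2833, 1.7167, 0.1167
Σ(xᵢ − x̄)² = 234.0883 ⇒ m₂ = 234.0883/6 = 39.01472
Σ(xᵢ − x̄)³ = -2060.8106 ⇒ m₃ = -2060.8106/6 = -343.46843
m₂^(3/2) = 39.01472^(1.5) = 243.69285
g_1 = m₃ / m₂^(3/2) = -343.46843 / 243.69285 ≈ -1.409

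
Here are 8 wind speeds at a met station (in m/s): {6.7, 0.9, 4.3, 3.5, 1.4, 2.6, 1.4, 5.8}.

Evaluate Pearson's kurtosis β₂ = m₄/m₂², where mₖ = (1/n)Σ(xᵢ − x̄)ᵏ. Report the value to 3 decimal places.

x̄ = 3.3250
Σ(xᵢ − x̄)² = 32.3150 ⇒ m₂ = 4.03938
Σ(xᵢ − x̄)⁴ = 230.4956 ⇒ m₄ = 28.81195
m₂² = 16.31655
β₂ = m₄/m₂² = 28.81195 / 16.31655 ≈ 1.766

1.766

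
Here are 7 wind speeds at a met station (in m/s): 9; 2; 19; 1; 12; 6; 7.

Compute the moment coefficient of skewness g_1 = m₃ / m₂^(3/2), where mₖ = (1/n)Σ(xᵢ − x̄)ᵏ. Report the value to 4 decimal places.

0.6363

x̄ = (9 + 2 + 19 + 1 + 12 + 6 + 7) / 7 = 8.0000
deviations (xᵢ − x̄): 1.0000, -6.0000, 11.0000, -7.0000, 4.0000, -2.0000, -1.0000
Σ(xᵢ − x̄)² = 228.0000 ⇒ m₂ = 228.0000/7 = 32.57143
Σ(xᵢ − x̄)³ = 828.0000 ⇒ m₃ = 828.0000/7 = 118.28571
m₂^(3/2) = 32.57143^(1.5) = 185.88965
g_1 = m₃ / m₂^(3/2) = 118.28571 / 185.88965 ≈ 0.6363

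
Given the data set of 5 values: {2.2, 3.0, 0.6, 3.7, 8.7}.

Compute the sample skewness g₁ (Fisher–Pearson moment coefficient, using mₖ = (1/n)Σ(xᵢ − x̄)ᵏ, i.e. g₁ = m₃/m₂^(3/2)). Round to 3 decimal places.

x̄ = (2.2 + 3.0 + 0.6 + 3.7 + 8.7) / 5 = 3.6400
deviations (xᵢ − x̄): -1.4400, -0.6400, -3.0400, 0.0600, 5.0600
Σ(xᵢ − x̄)² = 37.3320 ⇒ m₂ = 37.3320/5 = 7.46640
Σ(xᵢ − x̄)³ = 98.2118 ⇒ m₃ = 98.2118/5 = 19.64237
m₂^(3/2) = 7.46640^(1.5) = 20.40172
g₁ = m₃ / m₂^(3/2) = 19.64237 / 20.40172 ≈ 0.963

0.963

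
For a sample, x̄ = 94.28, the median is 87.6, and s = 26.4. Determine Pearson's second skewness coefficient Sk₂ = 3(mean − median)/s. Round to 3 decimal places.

0.759

Sk₂ = 3(94.28 − 87.6) / 26.4 = 3 × 6.6800 / 26.4
    = 20.0400 / 26.4 ≈ 0.759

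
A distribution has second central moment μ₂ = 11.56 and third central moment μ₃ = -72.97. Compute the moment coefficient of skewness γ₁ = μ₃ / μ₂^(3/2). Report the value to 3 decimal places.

-1.857

σ = √μ₂ = √11.56 = 3.40000
σ³ = μ₂^(3/2) = 39.30400
γ₁ = μ₃/σ³ = -72.97 / 39.30400 ≈ -1.857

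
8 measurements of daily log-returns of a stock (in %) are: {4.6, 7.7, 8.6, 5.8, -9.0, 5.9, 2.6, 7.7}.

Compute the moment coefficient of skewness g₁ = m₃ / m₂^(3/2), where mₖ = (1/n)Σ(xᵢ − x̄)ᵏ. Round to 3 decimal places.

-1.786

x̄ = (4.6 + 7.7 + 8.6 + 5.8 - 9.0 + 5.9 + 2.6 + 7.7) / 8 = 4.2375
deviations (xᵢ − x̄): 0.3625, 3.4625, 4.3625, 1.5625, -13.2375, 1.6625, -1.6375, 3.4625
Σ(xᵢ − x̄)² = 226.2588 ⇒ m₂ = 226.2588/8 = 28.28234
Σ(xᵢ − x̄)³ = -2149.5115 ⇒ m₃ = -2149.5115/8 = -268.68894
m₂^(3/2) = 28.28234^(1.5) = 150.40875
g₁ = m₃ / m₂^(3/2) = -268.68894 / 150.40875 ≈ -1.786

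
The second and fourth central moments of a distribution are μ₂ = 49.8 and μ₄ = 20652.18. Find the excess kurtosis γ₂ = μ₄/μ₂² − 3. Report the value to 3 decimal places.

μ₂² = 49.8² = 2480.04000
μ₄/μ₂² = 20652.18 / 2480.04000 = 8.32736
γ₂ = 8.32736 − 3 ≈ 5.327

5.327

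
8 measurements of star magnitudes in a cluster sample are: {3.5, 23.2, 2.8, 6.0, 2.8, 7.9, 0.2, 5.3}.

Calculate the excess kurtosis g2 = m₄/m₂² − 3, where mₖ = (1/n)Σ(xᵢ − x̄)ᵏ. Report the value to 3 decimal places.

x̄ = 6.4625
Σ(xᵢ − x̄)² = 358.5988 ⇒ m₂ = 44.82484
Σ(xᵢ − x̄)⁴ = 80461.7640 ⇒ m₄ = 10057.72050
m₂² = 2009.26662
g2 = m₄/m₂² − 3 = 5.00567 − 3 ≈ 2.006

2.006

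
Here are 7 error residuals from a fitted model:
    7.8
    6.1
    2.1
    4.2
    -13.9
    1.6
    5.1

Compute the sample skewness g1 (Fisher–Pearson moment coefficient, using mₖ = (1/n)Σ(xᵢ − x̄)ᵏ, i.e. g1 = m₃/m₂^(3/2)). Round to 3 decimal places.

-1.672

x̄ = (7.8 + 6.1 + 2.1 + 4.2 - 13.9 + 1.6 + 5.1) / 7 = 1.8571
deviations (xᵢ − x̄): 5.9429, 4.2429, 0.2429, 2.3429, -15.7571, -0.2571, 3.2429
Σ(xᵢ − x̄)² = 317.7371 ⇒ m₂ = 317.7371/7 = 45.39102
Σ(xᵢ − x̄)³ = -3579.0765 ⇒ m₃ = -3579.0765/7 = -511.29665
m₂^(3/2) = 45.39102^(1.5) = 305.81228
g1 = m₃ / m₂^(3/2) = -511.29665 / 305.81228 ≈ -1.672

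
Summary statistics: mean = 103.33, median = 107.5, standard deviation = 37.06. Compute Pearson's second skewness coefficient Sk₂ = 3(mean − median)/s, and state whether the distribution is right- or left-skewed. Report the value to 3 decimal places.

Sk₂ = 3(103.33 − 107.5) / 37.06 = 3 × -4.1700 / 37.06
    = -12.5100 / 37.06 ≈ -0.338
Sk₂ < 0 ⇒ mean < median ⇒ left-skewed (negative skew).

-0.338, left-skewed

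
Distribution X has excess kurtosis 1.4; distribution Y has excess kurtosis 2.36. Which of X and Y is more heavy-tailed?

Higher excess kurtosis ⇒ heavier tails relative to the normal distribution.
1.4 vs 2.36: the larger is 2.36, so Y has heavier tails.

Y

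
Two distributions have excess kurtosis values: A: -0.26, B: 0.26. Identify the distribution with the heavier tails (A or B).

Higher excess kurtosis ⇒ heavier tails relative to the normal distribution.
-0.26 vs 0.26: the larger is 0.26, so B has heavier tails. (B is leptokurtic — heavier-than-normal tails; the other is platykurtic.)

B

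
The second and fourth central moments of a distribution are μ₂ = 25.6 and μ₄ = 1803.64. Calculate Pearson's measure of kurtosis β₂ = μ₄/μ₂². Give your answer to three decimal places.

μ₂² = 25.6² = 655.36000
μ₄/μ₂² = 1803.64 / 655.36000 = 2.75214
β₂ ≈ 2.752

2.752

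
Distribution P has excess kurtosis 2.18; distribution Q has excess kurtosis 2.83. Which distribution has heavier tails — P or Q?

Higher excess kurtosis ⇒ heavier tails relative to the normal distribution.
2.18 vs 2.83: the larger is 2.83, so Q has heavier tails.

Q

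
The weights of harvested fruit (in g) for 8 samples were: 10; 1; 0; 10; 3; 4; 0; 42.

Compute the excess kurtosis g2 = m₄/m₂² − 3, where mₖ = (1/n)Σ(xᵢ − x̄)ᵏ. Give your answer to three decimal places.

x̄ = 8.7500
Σ(xᵢ − x̄)² = 1377.5000 ⇒ m₂ = 172.18750
Σ(xᵢ − x̄)⁴ = 1239206.6563 ⇒ m₄ = 154900.83203
m₂² = 29648.53516
g2 = m₄/m₂² − 3 = 5.22457 − 3 ≈ 2.225

2.225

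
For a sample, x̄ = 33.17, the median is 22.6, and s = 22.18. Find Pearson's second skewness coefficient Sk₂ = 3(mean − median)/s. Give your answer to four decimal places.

1.4297

Sk₂ = 3(33.17 − 22.6) / 22.18 = 3 × 10.5700 / 22.18
    = 31.7100 / 22.18 ≈ 1.4297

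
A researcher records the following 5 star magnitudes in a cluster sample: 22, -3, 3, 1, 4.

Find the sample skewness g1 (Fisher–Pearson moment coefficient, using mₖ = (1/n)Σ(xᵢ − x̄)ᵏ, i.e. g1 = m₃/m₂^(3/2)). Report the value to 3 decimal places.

1.203

x̄ = (22 - 3 + 3 + 1 + 4) / 5 = 5.4000
deviations (xᵢ − x̄): 16.6000, -8.4000, -2.4000, -4.4000, -1.4000
Σ(xᵢ − x̄)² = 373.2000 ⇒ m₂ = 373.2000/5 = 74.64000
Σ(xᵢ − x̄)³ = 3879.8400 ⇒ m₃ = 3879.8400/5 = 775.96800
m₂^(3/2) = 74.64000^(1.5) = 644.84813
g1 = m₃ / m₂^(3/2) = 775.96800 / 644.84813 ≈ 1.203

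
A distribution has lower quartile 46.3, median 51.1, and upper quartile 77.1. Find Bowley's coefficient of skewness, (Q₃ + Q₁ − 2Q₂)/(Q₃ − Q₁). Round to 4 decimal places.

numerator: Q₃ + Q₁ − 2Q₂ = 77.1 + 46.3 − 2×51.1 = 21.2000
denominator: Q₃ − Q₁ = 77.1 − 46.3 = 30.8000
Bowley skewness = 21.2000 / 30.8000 ≈ 0.6883

0.6883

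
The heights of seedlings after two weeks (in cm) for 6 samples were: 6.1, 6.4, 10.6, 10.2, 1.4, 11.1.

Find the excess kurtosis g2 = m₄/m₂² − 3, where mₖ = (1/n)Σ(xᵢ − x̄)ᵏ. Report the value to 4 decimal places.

-0.8253

x̄ = 7.6333
Σ(xᵢ − x̄)² = 70.1333 ⇒ m₂ = 11.68889
Σ(xᵢ − x̄)⁴ = 1782.7947 ⇒ m₄ = 297.13245
m₂² = 136.63012
g2 = m₄/m₂² − 3 = 2.17472 − 3 ≈ -0.8253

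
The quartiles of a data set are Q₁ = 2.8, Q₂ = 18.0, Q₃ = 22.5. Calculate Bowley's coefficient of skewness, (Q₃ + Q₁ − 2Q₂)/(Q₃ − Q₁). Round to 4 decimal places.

-0.5431

numerator: Q₃ + Q₁ − 2Q₂ = 22.5 + 2.8 − 2×18.0 = -10.7000
denominator: Q₃ − Q₁ = 22.5 − 2.8 = 19.7000
Bowley skewness = -10.7000 / 19.7000 ≈ -0.5431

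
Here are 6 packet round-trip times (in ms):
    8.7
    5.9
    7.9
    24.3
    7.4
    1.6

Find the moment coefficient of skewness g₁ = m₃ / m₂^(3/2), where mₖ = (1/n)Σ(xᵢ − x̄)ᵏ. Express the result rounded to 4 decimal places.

x̄ = (8.7 + 5.9 + 7.9 + 24.3 + 7.4 + 1.6) / 6 = 9.3000
deviations (xᵢ − x̄): -0.6000, -3.4000, -1.4000, 15.0000, -1.9000, -7.7000
Σ(xᵢ − x̄)² = 301.7800 ⇒ m₂ = 301.7800/6 = 50.29667
Σ(xᵢ − x̄)³ = 2869.3440 ⇒ m₃ = 2869.3440/6 = 478.22400
m₂^(3/2) = 50.29667^(1.5) = 356.70468
g₁ = m₃ / m₂^(3/2) = 478.22400 / 356.70468 ≈ 1.3407

1.3407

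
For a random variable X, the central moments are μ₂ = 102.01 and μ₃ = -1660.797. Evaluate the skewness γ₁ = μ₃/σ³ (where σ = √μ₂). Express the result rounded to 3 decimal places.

-1.612

σ = √μ₂ = √102.01 = 10.10000
σ³ = μ₂^(3/2) = 1030.30100
γ₁ = μ₃/σ³ = -1660.797 / 1030.30100 ≈ -1.612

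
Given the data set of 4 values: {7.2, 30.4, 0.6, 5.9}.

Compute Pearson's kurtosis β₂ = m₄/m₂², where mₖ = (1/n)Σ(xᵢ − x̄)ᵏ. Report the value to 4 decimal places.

2.2299

x̄ = 11.0250
Σ(xᵢ − x̄)² = 524.9675 ⇒ m₂ = 131.24188
Σ(xᵢ − x̄)⁴ = 153633.5378 ⇒ m₄ = 38408.38446
m₂² = 17224.42975
β₂ = m₄/m₂² = 38408.38446 / 17224.42975 ≈ 2.2299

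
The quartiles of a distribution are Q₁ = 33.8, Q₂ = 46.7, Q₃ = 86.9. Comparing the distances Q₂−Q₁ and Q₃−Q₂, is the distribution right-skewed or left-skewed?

Q₂ − Q₁ = 12.9;  Q₃ − Q₂ = 40.2
Q₃ − Q₂ > Q₂ − Q₁ ⇒ the upper half is more spread out ⇒ right-skewed.

right-skewed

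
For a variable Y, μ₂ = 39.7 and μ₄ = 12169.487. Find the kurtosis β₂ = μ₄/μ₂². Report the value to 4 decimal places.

7.7213

μ₂² = 39.7² = 1576.09000
μ₄/μ₂² = 12169.487 / 1576.09000 = 7.72131
β₂ ≈ 7.7213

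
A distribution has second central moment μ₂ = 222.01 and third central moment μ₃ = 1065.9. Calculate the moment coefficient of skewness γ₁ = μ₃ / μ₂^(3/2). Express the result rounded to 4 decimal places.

σ = √μ₂ = √222.01 = 14.90000
σ³ = μ₂^(3/2) = 3307.94900
γ₁ = μ₃/σ³ = 1065.9 / 3307.94900 ≈ 0.3222

0.3222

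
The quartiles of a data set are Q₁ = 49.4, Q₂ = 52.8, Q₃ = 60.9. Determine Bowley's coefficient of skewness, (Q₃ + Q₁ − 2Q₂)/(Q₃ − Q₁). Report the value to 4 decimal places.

0.4087

numerator: Q₃ + Q₁ − 2Q₂ = 60.9 + 49.4 − 2×52.8 = 4.7000
denominator: Q₃ − Q₁ = 60.9 − 49.4 = 11.5000
Bowley skewness = 4.7000 / 11.5000 ≈ 0.4087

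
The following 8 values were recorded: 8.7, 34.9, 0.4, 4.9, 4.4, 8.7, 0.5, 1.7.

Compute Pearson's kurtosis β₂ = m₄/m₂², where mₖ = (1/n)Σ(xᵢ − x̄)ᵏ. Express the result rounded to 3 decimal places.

5.226

x̄ = 8.0250
Σ(xᵢ − x̄)² = 900.8550 ⇒ m₂ = 112.60688
Σ(xᵢ − x̄)⁴ = 530123.3354 ⇒ m₄ = 66265.41693
m₂² = 12680.30830
β₂ = m₄/m₂² = 66265.41693 / 12680.30830 ≈ 5.226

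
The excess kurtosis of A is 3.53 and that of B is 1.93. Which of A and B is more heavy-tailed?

A

Higher excess kurtosis ⇒ heavier tails relative to the normal distribution.
3.53 vs 1.93: the larger is 3.53, so A has heavier tails.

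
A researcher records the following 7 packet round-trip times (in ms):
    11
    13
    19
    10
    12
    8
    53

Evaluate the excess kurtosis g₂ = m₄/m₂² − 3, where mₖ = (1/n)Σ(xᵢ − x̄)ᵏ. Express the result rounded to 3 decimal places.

1.726

x̄ = 18.0000
Σ(xᵢ − x̄)² = 1500.0000 ⇒ m₂ = 214.28571
Σ(xᵢ − x̄)⁴ = 1519044.0000 ⇒ m₄ = 217006.28571
m₂² = 45918.36735
g₂ = m₄/m₂² − 3 = 4.72591 − 3 ≈ 1.726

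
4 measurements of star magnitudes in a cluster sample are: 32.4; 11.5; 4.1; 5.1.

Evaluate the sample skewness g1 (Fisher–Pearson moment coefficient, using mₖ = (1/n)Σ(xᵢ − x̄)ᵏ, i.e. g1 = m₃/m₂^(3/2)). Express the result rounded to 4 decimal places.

x̄ = (32.4 + 11.5 + 4.1 + 5.1) / 4 = 13.2750
deviations (xᵢ − x̄): 19.1250, -1.7750, -9.1750, -8.1750
Σ(xᵢ − x̄)² = 519.9275 ⇒ m₂ = 519.9275/4 = 129.98188
Σ(xᵢ − x̄)³ = 5670.9776 ⇒ m₃ = 5670.9776/4 = 1417.74441
m₂^(3/2) = 129.98188^(1.5) = 1481.91808
g1 = m₃ / m₂^(3/2) = 1417.74441 / 1481.91808 ≈ 0.9567

0.9567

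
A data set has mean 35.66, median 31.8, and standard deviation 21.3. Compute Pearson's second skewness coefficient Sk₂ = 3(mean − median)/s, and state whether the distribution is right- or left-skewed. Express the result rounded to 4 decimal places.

0.5437, right-skewed

Sk₂ = 3(35.66 − 31.8) / 21.3 = 3 × 3.8600 / 21.3
    = 11.5800 / 21.3 ≈ 0.5437
Sk₂ > 0 ⇒ mean > median ⇒ right-skewed (positive skew).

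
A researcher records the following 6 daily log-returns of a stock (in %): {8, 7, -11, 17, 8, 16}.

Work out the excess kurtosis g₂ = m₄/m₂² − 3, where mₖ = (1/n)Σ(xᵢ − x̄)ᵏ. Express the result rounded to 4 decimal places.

0.0642

x̄ = 7.5000
Σ(xᵢ − x̄)² = 505.5000 ⇒ m₂ = 84.25000
Σ(xᵢ − x̄)⁴ = 130500.3750 ⇒ m₄ = 21750.06250
m₂² = 7098.06250
g₂ = m₄/m₂² − 3 = 3.06423 − 3 ≈ 0.0642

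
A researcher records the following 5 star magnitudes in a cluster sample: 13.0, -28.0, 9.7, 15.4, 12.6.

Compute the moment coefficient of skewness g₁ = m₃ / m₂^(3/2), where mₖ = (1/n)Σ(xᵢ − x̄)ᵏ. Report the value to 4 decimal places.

x̄ = (13.0 - 28.0 + 9.7 + 15.4 + 12.6) / 5 = 4.5400
deviations (xᵢ − x̄): 8.4600, -32.5400, 5.1600, 10.8600, 8.0600
Σ(xᵢ − x̄)² = 1339.9520 ⇒ m₂ = 1339.9520/5 = 267.99040
Σ(xᵢ − x̄)³ = -31907.7166 ⇒ m₃ = -31907.7166/5 = -6381.54331
m₂^(3/2) = 267.99040^(1.5) = 4387.11335
g₁ = m₃ / m₂^(3/2) = -6381.54331 / 4387.11335 ≈ -1.4546

-1.4546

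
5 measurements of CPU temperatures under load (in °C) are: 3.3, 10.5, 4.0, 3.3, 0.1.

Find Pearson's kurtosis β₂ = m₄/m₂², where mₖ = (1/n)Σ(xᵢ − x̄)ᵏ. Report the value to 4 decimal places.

x̄ = 4.2400
Σ(xᵢ − x̄)² = 58.1520 ⇒ m₂ = 11.63040
Σ(xᵢ − x̄)⁴ = 1830.9987 ⇒ m₄ = 366.19974
m₂² = 135.26620
β₂ = m₄/m₂² = 366.19974 / 135.26620 ≈ 2.7073

2.7073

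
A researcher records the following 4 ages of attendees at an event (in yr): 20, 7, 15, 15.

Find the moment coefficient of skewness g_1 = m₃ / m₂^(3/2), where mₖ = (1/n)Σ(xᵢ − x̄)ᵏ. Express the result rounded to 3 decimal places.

x̄ = (20 + 7 + 15 + 15) / 4 = 14.2500
deviations (xᵢ − x̄): 5.7500, -7.2500, 0.7500, 0.7500
Σ(xᵢ − x̄)² = 86.7500 ⇒ m₂ = 86.7500/4 = 21.68750
Σ(xᵢ − x̄)³ = -190.1250 ⇒ m₃ = -190.1250/4 = -47.53125
m₂^(3/2) = 21.68750^(1.5) = 100.99834
g_1 = m₃ / m₂^(3/2) = -47.53125 / 100.99834 ≈ -0.471

-0.471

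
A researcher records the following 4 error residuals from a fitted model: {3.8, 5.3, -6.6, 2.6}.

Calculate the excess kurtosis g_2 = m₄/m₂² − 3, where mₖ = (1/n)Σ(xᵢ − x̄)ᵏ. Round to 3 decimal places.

-0.772

x̄ = 1.2750
Σ(xᵢ − x̄)² = 86.3475 ⇒ m₂ = 21.58688
Σ(xᵢ − x̄)⁴ = 4152.1288 ⇒ m₄ = 1038.03220
m₂² = 465.99317
g_2 = m₄/m₂² − 3 = 2.22757 − 3 ≈ -0.772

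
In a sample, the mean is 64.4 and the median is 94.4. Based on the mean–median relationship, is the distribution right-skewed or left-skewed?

left-skewed

mean − median = 64.4 − 94.4 = -30.0
mean < median ⇒ the longer tail is on the left ⇒ left-skewed (negatively skewed).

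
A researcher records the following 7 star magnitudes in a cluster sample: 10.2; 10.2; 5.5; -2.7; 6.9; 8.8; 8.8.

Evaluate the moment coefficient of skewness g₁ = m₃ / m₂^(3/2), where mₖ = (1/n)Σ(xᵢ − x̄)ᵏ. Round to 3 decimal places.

-1.493

x̄ = (10.2 + 10.2 + 5.5 - 2.7 + 6.9 + 8.8 + 8.8) / 7 = 6.8143
deviations (xᵢ − x̄): 3.3857, 3.3857, -1.3143, -9.5143, 0.0857, 1.9857, 1.9857
Σ(xᵢ − x̄)² = 123.0686 ⇒ m₂ = 123.0686/7 = 17.58122
Σ(xᵢ − x̄)³ = -770.2374 ⇒ m₃ = -770.2374/7 = -110.03391
m₂^(3/2) = 17.58122^(1.5) = 73.71802
g₁ = m₃ / m₂^(3/2) = -110.03391 / 73.71802 ≈ -1.493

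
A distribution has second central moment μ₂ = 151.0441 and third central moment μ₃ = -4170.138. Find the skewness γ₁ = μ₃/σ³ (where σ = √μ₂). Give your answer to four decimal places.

-2.2464

σ = √μ₂ = √151.0441 = 12.29000
σ³ = μ₂^(3/2) = 1856.33199
γ₁ = μ₃/σ³ = -4170.138 / 1856.33199 ≈ -2.2464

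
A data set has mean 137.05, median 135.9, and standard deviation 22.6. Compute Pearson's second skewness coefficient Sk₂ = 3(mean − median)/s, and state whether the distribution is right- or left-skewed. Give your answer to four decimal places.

0.1527, right-skewed

Sk₂ = 3(137.05 − 135.9) / 22.6 = 3 × 1.1500 / 22.6
    = 3.4500 / 22.6 ≈ 0.1527
Sk₂ > 0 ⇒ mean > median ⇒ right-skewed (positive skew).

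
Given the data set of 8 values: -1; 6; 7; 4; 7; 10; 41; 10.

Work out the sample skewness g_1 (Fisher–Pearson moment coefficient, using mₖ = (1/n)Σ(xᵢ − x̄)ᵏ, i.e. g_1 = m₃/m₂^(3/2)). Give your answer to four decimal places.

1.9147

x̄ = (-1 + 6 + 7 + 4 + 7 + 10 + 41 + 10) / 8 = 10.5000
deviations (xᵢ − x̄): -11.5000, -4.5000, -3.5000, -6.5000, -3.5000, -0.5000, 30.5000, -0.5000
Σ(xᵢ − x̄)² = 1150.0000 ⇒ m₂ = 1150.0000/8 = 143.75000
Σ(xᵢ − x̄)³ = 26400.0000 ⇒ m₃ = 26400.0000/8 = 3300.00000
m₂^(3/2) = 143.75000^(1.5) = 1723.50195
g_1 = m₃ / m₂^(3/2) = 3300.00000 / 1723.50195 ≈ 1.9147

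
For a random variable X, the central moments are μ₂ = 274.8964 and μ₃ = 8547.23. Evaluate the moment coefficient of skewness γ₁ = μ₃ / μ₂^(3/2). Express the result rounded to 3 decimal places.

σ = √μ₂ = √274.8964 = 16.58000
σ³ = μ₂^(3/2) = 4557.78231
γ₁ = μ₃/σ³ = 8547.23 / 4557.78231 ≈ 1.875

1.875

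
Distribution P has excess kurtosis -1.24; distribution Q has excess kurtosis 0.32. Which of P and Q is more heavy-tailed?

Higher excess kurtosis ⇒ heavier tails relative to the normal distribution.
-1.24 vs 0.32: the larger is 0.32, so Q has heavier tails. (Q is leptokurtic — heavier-than-normal tails; the other is platykurtic.)

Q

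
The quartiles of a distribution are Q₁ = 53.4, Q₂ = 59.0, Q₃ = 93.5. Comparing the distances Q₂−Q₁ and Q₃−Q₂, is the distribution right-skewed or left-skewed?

Q₂ − Q₁ = 5.6;  Q₃ − Q₂ = 34.5
Q₃ − Q₂ > Q₂ − Q₁ ⇒ the upper half is more spread out ⇒ right-skewed.

right-skewed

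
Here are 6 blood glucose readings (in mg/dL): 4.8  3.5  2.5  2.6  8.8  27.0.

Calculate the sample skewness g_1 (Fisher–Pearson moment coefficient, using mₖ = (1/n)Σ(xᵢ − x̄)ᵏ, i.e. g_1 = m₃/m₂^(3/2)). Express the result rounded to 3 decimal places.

1.569

x̄ = (4.8 + 3.5 + 2.5 + 2.6 + 8.8 + 27.0) / 6 = 8.2000
deviations (xᵢ − x̄): -3.4000, -4.7000, -5.7000, -5.6000, 0.6000, 18.8000
Σ(xᵢ − x̄)² = 451.3000 ⇒ m₂ = 451.3000/6 = 75.21667
Σ(xᵢ − x̄)³ = 6140.9520 ⇒ m₃ = 6140.9520/6 = 1023.49200
m₂^(3/2) = 75.21667^(1.5) = 652.33567
g_1 = m₃ / m₂^(3/2) = 1023.49200 / 652.33567 ≈ 1.569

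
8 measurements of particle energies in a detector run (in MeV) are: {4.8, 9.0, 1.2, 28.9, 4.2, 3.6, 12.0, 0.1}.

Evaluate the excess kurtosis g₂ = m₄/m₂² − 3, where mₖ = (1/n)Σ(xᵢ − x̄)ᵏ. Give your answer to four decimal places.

x̄ = 7.9750
Σ(xᵢ − x̄)² = 606.4950 ⇒ m₂ = 75.81187
Σ(xᵢ − x̄)⁴ = 198604.9804 ⇒ m₄ = 24825.62255
m₂² = 5747.44039
g₂ = m₄/m₂² − 3 = 4.31942 − 3 ≈ 1.3194

1.3194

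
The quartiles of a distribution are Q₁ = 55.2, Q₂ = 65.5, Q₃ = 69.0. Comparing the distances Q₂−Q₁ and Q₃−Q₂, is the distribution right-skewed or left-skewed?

left-skewed

Q₂ − Q₁ = 10.3;  Q₃ − Q₂ = 3.5
Q₂ − Q₁ > Q₃ − Q₂ ⇒ the lower half is more spread out ⇒ left-skewed.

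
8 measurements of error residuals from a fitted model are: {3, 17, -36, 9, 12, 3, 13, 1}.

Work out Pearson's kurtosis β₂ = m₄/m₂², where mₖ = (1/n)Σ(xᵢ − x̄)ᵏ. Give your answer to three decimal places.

4.935

x̄ = 2.7500
Σ(xᵢ − x̄)² = 1937.5000 ⇒ m₂ = 242.18750
Σ(xᵢ − x̄)⁴ = 2315818.6563 ⇒ m₄ = 289477.33203
m₂² = 58654.78516
β₂ = m₄/m₂² = 289477.33203 / 58654.78516 ≈ 4.935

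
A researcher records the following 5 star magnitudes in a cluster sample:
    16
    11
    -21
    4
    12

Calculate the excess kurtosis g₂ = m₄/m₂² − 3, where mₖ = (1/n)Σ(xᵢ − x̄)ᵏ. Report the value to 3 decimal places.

x̄ = 4.4000
Σ(xᵢ − x̄)² = 881.2000 ⇒ m₂ = 176.24000
Σ(xᵢ − x̄)⁴ = 439571.5360 ⇒ m₄ = 87914.30720
m₂² = 31060.53760
g₂ = m₄/m₂² − 3 = 2.83042 − 3 ≈ -0.170

-0.170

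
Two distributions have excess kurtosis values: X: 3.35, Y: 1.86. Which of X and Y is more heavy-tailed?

Higher excess kurtosis ⇒ heavier tails relative to the normal distribution.
3.35 vs 1.86: the larger is 3.35, so X has heavier tails.

X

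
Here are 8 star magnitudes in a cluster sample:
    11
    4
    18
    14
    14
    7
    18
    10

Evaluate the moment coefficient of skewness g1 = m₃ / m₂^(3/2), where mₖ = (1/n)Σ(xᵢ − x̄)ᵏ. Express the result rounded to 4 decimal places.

-0.2440

x̄ = (11 + 4 + 18 + 14 + 14 + 7 + 18 + 10) / 8 = 12.0000
deviations (xᵢ − x̄): -1.0000, -8.0000, 6.0000, 2.0000, 2.0000, -5.0000, 6.0000, -2.0000
Σ(xᵢ − x̄)² = 174.0000 ⇒ m₂ = 174.0000/8 = 21.75000
Σ(xᵢ − x̄)³ = -198.0000 ⇒ m₃ = -198.0000/8 = -24.75000
m₂^(3/2) = 21.75000^(1.5) = 101.43525
g1 = m₃ / m₂^(3/2) = -24.75000 / 101.43525 ≈ -0.2440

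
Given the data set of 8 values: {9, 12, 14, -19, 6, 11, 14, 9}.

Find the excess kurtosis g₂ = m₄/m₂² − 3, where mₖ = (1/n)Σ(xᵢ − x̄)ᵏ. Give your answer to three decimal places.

2.452

x̄ = 7.0000
Σ(xᵢ − x̄)² = 824.0000 ⇒ m₂ = 103.00000
Σ(xᵢ − x̄)⁴ = 462692.0000 ⇒ m₄ = 57836.50000
m₂² = 10609.00000
g₂ = m₄/m₂² − 3 = 5.45164 − 3 ≈ 2.452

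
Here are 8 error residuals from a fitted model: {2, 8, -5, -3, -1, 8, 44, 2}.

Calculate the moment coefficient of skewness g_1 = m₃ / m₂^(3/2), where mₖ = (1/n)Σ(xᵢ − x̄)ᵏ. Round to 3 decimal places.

x̄ = (2 + 8 - 5 - 3 - 1 + 8 + 44 + 2) / 8 = 6.8750
deviations (xᵢ − x̄): -4.8750, 1.1250, -11.8750, -9.8750, -7.8750, 1.1250, 37.1250, -4.8750
Σ(xᵢ − x̄)² = 1728.8750 ⇒ m₂ = 1728.8750/8 = 216.10938
Σ(xᵢ − x̄)³ = 47813.3438 ⇒ m₃ = 47813.3438/8 = 5976.66797
m₂^(3/2) = 216.10938^(1.5) = 3176.95023
g_1 = m₃ / m₂^(3/2) = 5976.66797 / 3176.95023 ≈ 1.881

1.881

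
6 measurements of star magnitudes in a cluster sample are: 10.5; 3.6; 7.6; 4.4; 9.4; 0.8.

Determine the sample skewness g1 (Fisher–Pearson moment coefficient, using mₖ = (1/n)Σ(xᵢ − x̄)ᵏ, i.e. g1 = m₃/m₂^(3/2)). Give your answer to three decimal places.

x̄ = (10.5 + 3.6 + 7.6 + 4.4 + 9.4 + 0.8) / 6 = 6.0500
deviations (xᵢ − x̄): 4.4500, -2.4500, 1.5500, -1.6500, 3.3500, -5.2500
Σ(xᵢ − x̄)² = 69.7150 ⇒ m₂ = 69.7150/6 = 11.61917
Σ(xᵢ − x̄)³ = -34.4610 ⇒ m₃ = -34.4610/6 = -5.74350
m₂^(3/2) = 11.61917^(1.5) = 39.60614
g1 = m₃ / m₂^(3/2) = -5.74350 / 39.60614 ≈ -0.145

-0.145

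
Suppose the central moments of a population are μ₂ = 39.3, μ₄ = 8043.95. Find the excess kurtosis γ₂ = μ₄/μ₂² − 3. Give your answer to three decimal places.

μ₂² = 39.3² = 1544.49000
μ₄/μ₂² = 8043.95 / 1544.49000 = 5.20816
γ₂ = 5.20816 − 3 ≈ 2.208

2.208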